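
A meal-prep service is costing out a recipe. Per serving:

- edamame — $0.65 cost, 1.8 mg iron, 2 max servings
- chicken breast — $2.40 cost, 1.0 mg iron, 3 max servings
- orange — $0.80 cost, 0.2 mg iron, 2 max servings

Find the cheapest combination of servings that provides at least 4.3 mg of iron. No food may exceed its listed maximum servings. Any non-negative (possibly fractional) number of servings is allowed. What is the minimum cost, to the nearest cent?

$2.98

Cost per mg of iron: edamame $0.3611, chicken breast $2.4000, orange $4.0000.
Take 2 servings of edamame: +3.6 mg iron for $1.30 (total $1.30, still need 0.7 mg).
Take 0.7 servings of chicken breast: +0.7 mg iron for $1.68 (total $2.98, still need 0.0 mg).
Filling from the cheapest source first is optimal under one linear minimum: $2.98.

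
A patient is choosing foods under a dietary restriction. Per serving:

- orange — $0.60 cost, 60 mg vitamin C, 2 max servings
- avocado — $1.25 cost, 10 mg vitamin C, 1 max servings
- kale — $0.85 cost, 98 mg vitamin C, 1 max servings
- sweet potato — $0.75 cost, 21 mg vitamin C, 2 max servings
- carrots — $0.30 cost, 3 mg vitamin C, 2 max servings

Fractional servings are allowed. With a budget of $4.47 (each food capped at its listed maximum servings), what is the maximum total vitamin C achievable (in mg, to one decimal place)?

Vitamin C per dollar: kale 115.3, orange 100, sweet potato 28, carrots 10, avocado 8.
Take 1 serving of kale: spends $0.85, +98.0 mg vitamin C (running total 98.0 mg).
Take 2 servings of orange: spends $1.20, +120.0 mg vitamin C (running total 218.0 mg).
Take 2 servings of sweet potato: spends $1.50, +42.0 mg vitamin C (running total 260.0 mg).
Take 2 servings of carrots: spends $0.60, +6.0 mg vitamin C (running total 266.0 mg).
Take 0.256 servings of avocado: spends $0.32, +2.6 mg vitamin C (running total 268.6 mg).
Filling greedily by vitamin C-per-dollar is optimal for one linear limit, giving 268.6 mg.

268.6 mg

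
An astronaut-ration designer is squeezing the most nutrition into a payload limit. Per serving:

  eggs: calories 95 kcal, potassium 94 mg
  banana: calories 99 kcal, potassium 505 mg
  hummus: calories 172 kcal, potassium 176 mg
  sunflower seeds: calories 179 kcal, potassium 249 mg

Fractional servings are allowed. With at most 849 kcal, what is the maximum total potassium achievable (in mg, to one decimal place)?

Potassium per kcal: banana 5.101, sunflower seeds 1.391, hummus 1.023, eggs 0.9895.
With no serving limits, spend the whole calories allowance on banana: 849 kcal / 99 kcal × 505 mg = 4330.8 mg.

4330.8 mg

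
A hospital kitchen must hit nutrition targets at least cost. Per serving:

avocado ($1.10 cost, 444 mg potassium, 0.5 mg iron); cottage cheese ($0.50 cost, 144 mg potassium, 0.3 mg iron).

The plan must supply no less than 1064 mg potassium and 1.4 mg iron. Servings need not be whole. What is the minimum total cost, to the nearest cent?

$2.85

This is a tiny linear program; its minimum lies at a vertex of the feasible set. List the vertices and price them.
avocado only: max(1064/444, 1.4/0.5) = 2.8 servings → $3.08.
cottage cheese only: max(1064/144, 1.4/0.3) = 7.389 servings → $3.69.
avocado + cottage cheese with both tight: 1.922 servings and 1.464 servings → $2.85.
Cheapest feasible corner: $2.85.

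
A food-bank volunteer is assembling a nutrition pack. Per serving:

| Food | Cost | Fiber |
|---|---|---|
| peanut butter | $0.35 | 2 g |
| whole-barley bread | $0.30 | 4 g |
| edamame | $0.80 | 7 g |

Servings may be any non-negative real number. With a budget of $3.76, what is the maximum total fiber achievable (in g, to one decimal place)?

Fiber per dollar: whole-barley bread 13.33, edamame 8.75, peanut butter 5.714.
With no serving limits, spend the whole cost allowance on whole-barley bread: $3.76 / $0.30 × 4 g = 50.1 g.

50.1 g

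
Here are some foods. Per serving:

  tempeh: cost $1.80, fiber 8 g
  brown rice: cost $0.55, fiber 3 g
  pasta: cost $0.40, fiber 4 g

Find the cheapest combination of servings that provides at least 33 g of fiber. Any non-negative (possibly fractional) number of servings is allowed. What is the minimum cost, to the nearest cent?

$3.30

Cost per g of fiber: pasta $0.1000, brown rice $0.1833, tempeh $0.2250.
With no serving limits, use only pasta: 33 g / 4 g = 8.25 servings × $0.40 = $3.30.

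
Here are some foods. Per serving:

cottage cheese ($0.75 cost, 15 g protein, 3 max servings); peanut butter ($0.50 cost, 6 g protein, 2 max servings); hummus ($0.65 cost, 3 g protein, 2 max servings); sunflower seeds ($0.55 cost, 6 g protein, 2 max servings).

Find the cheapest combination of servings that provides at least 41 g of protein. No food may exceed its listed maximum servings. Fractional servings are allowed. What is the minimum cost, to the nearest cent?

$2.05

Cost per g of protein: cottage cheese $0.0500, peanut butter $0.0833, sunflower seeds $0.0917, hummus $0.2167.
Take 2.733 servings of cottage cheese: +41.0 g protein for $2.05 (total $2.05, still need 0.0 g).
Filling from the cheapest source first is optimal under one linear minimum: $2.05.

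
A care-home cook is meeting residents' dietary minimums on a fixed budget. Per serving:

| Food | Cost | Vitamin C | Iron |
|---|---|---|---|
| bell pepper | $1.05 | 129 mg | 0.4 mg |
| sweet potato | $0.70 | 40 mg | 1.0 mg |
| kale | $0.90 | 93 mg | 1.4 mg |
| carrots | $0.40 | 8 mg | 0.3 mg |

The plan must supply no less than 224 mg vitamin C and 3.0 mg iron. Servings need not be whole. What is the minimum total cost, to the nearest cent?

$2.12

An LP optimum is at a vertex; with two nutrient constraints at most two foods are used. Check each candidate.
bell pepper only: max(224/129, 3.0/0.4) = 7.5 servings → $7.88.
sweet potato only: max(224/40, 3.0/1.0) = 5.6 servings → $3.92.
kale only: max(224/93, 3.0/1.4) = 2.409 servings → $2.17.
carrots only: max(224/8, 3.0/0.3) = 28 servings → $11.20.
bell pepper + sweet potato with both tight: 0.9204 servings and 2.632 servings → $2.81.
bell pepper + kale with both tight: 0.2413 servings and 2.074 servings → $2.12.
bell pepper + carrots with both tight: 1.217 servings and 8.377 servings → $4.63.
sweet potato + kale with both targets exact would need a negative amount; discard.
sweet potato + carrots with both targets exact would need a negative amount; discard.
kale + carrots: intersection lies outside the first quadrant.
Cheapest feasible corner: $2.12.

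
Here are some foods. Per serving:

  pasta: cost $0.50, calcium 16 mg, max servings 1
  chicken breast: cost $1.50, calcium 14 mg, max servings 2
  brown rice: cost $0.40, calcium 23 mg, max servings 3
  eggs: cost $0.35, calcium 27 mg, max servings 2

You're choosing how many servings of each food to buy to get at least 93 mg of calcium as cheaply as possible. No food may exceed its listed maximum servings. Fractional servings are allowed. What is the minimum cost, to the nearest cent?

Cost per mg of calcium: eggs $0.0130, brown rice $0.0174, pasta $0.0312, chicken breast $0.1071.
Take 2 servings of eggs: +54.0 mg calcium for $0.70 (total $0.70, still need 39.0 mg).
Take 1.696 servings of brown rice: +39.0 mg calcium for $0.68 (total $1.38, still need 0.0 mg).
Greedy by cheapest-per-mg is optimal for a single linear constraint, so the minimum cost is $1.38.

$1.38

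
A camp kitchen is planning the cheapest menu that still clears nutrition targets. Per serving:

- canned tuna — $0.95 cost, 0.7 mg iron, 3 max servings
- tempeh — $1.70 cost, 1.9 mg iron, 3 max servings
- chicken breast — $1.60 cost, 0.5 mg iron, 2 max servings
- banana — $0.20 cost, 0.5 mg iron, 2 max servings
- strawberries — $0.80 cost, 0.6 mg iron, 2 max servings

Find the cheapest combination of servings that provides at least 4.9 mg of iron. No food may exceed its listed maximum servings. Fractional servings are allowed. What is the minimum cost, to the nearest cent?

$3.89

Cost per mg of iron: banana $0.4000, tempeh $0.8947, strawberries $1.3333, canned tuna $1.3571, chicken breast $3.2000.
Take 2 servings of banana: +1.0 mg iron for $0.40 (total $0.40, still need 3.9 mg).
Take 2.053 servings of tempeh: +3.9 mg iron for $3.49 (total $3.89, still need 0.0 mg).
Greedy by cheapest-per-mg is optimal for a single linear constraint, so the minimum cost is $3.89.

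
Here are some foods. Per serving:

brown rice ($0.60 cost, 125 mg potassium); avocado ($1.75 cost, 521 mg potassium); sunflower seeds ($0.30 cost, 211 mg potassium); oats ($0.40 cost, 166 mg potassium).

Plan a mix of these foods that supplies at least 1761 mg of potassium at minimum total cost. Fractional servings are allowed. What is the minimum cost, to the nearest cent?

Cost per mg of potassium: sunflower seeds $0.0014, oats $0.0024, avocado $0.0034, brown rice $0.0048.
With no serving limits, use only sunflower seeds: 1761 mg / 211 mg = 8.346 servings × $0.30 = $2.50.

$2.50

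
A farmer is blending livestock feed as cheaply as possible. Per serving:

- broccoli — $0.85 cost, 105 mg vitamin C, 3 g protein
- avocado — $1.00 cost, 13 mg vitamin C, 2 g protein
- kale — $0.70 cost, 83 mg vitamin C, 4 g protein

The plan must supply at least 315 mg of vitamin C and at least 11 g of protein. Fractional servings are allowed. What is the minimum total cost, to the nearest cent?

$2.58

Check every corner: each single food scaled to meet both minima, and each pair solved so both constraints bind.
broccoli only: max(315/105, 11/3) = 3.667 servings → $3.12.
avocado only: max(315/13, 11/2) = 24.23 servings → $24.23.
kale only: max(315/83, 11/4) = 3.795 servings → $2.66.
broccoli + avocado with both tight: 2.848 servings and 1.228 servings → $3.65.
broccoli + kale with both tight: 2.029 servings and 1.228 servings → $2.58.
avocado + kale with both targets exact would need a negative amount; discard.
The minimum over all feasible corners is $2.58.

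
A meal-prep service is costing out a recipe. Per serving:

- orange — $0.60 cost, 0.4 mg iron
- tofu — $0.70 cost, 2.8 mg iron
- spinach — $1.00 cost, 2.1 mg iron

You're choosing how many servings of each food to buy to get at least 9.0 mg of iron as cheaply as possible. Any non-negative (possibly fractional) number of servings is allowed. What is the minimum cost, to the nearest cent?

$2.25

Cost per mg of iron: tofu $0.2500, spinach $0.4762, orange $1.5000.
With no serving limits, use only tofu: 9.0 mg / 2.8 mg = 3.214 servings × $0.70 = $2.25.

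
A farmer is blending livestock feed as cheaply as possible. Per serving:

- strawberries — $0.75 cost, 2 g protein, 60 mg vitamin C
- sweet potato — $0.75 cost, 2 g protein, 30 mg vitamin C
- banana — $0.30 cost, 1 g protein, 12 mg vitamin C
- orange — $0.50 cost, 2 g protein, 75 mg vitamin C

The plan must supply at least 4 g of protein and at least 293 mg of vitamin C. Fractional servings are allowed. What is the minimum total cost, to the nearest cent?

Two binding constraints pin down two serving amounts, so the optimal mix uses at most two foods. The candidates are each food alone (scaled to the tighter of protein/vitamin C) and each pair with both constraints tight.
strawberries only: max(4/2, 293/60) = 4.883 servings → $3.66.
sweet potato only: max(4/2, 293/30) = 9.767 servings → $7.33.
banana only: max(4/1, 293/12) = 24.42 servings → $7.33.
orange only: max(4/2, 293/75) = 3.907 servings → $1.95.
strawberries + sweet potato: the both-tight solution has a negative serving — not a feasible corner.
strawberries + banana: the both-tight solution has a negative serving — not a feasible corner.
strawberries + orange with both targets exact would need a negative amount; discard.
sweet potato + banana: intersection lies outside the first quadrant.
sweet potato + orange: the both-tight solution has a negative serving — not a feasible corner.
banana + orange with both targets exact would need a negative amount; discard.
Cheapest feasible corner: $1.95.

$1.95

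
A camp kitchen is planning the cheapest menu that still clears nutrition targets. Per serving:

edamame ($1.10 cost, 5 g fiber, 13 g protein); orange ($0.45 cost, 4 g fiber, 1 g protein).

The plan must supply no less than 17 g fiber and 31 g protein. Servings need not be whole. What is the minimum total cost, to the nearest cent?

With two linear requirements the optimum uses one or two foods; enumerate the corners.
edamame only: max(17/5, 31/13) = 3.4 servings → $3.74.
orange only: max(17/4, 31/1) = 31 servings → $13.95.
edamame + orange with both tight: 2.277 servings and 1.404 servings → $3.14.
The minimum over all feasible corners is $3.14.

$3.14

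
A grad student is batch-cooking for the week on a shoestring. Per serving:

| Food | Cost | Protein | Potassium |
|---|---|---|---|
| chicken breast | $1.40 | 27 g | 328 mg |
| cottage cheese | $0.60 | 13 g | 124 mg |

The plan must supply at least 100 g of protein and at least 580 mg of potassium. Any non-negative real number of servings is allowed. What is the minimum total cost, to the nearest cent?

$4.62

The cheapest plan sits at a corner of the feasible region — with two constraints it uses at most two foods.
chicken breast only: max(100/27, 580/328) = 3.704 servings → $5.19.
cottage cheese only: max(100/13, 580/124) = 7.692 servings → $4.62.
chicken breast + cottage cheese with both targets exact would need a negative amount; discard.
The minimum over all feasible corners is $4.62.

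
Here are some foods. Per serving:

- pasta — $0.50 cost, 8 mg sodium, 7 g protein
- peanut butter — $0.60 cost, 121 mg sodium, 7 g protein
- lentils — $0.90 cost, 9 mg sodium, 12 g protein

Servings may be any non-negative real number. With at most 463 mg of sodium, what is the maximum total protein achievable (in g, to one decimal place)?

Protein per mg sodium: lentils 1.333, pasta 0.875, peanut butter 0.05785.
With no serving limits, spend the whole sodium allowance on lentils: 463 mg / 9 mg × 12 g = 617.3 g.

617.3 g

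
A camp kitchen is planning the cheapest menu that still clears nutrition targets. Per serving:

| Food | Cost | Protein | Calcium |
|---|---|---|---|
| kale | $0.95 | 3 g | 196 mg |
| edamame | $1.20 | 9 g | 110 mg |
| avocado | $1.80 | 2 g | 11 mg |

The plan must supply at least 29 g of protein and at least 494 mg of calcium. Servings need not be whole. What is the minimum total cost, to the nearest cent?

Minimising a linear cost over {protein ≥ 29, calcium ≥ 494, servings ≥ 0} — the optimum is at a vertex, using one or two foods.
kale only: max(29/3, 494/196) = 9.667 servings → $9.18.
edamame only: max(29/9, 494/110) = 4.491 servings → $5.39.
avocado only: max(29/2, 494/11) = 44.91 servings → $80.84.
kale + edamame with both tight: 0.8759 servings and 2.93 servings → $4.35.
kale + avocado with both tight: 1.864 servings and 11.7 servings → $22.84.
edamame + avocado: intersection lies outside the first quadrant.
Cheapest feasible corner: $4.35.

$4.35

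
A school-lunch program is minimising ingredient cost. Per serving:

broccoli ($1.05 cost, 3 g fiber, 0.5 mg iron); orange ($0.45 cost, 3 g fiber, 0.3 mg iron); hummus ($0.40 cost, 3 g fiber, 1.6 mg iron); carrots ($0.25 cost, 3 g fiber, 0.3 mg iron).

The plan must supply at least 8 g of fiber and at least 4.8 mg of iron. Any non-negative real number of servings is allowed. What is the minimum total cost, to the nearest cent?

For a min-cost LP with two ≥-constraints, a basic feasible solution has at most two positive variables.
broccoli only: max(8/3, 4.8/0.5) = 9.6 servings → $10.08.
orange only: max(8/3, 4.8/0.3) = 16 servings → $7.20.
hummus only: max(8/3, 4.8/1.6) = 3 servings → $1.20.
carrots only: max(8/3, 4.8/0.3) = 16 servings → $4.00.
broccoli + orange: intersection lies outside the first quadrant.
broccoli + hummus: intersection lies outside the first quadrant.
broccoli + carrots with both targets exact would need a negative amount; discard.
orange + hummus: intersection lies outside the first quadrant.
orange + carrots (both tight): parallel constraints — no distinct corner.
hummus + carrots: the both-tight solution has a negative serving — not a feasible corner.
Cheapest feasible corner: $1.20.

$1.20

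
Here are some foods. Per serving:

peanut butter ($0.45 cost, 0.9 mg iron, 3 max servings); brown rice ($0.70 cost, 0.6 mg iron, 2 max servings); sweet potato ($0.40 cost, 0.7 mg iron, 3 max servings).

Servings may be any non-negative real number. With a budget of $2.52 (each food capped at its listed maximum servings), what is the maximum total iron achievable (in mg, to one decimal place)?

4.7 mg

Iron per dollar: peanut butter 2, sweet potato 1.75, brown rice 0.8571.
Take 3 servings of peanut butter: spends $1.35, +2.7 mg iron (running total 2.7 mg).
Take 2.925 servings of sweet potato: spends $1.17, +2.0 mg iron (running total 4.7 mg).
Greedy by best ratio exhausts the cost allowance optimally: 4.7 mg.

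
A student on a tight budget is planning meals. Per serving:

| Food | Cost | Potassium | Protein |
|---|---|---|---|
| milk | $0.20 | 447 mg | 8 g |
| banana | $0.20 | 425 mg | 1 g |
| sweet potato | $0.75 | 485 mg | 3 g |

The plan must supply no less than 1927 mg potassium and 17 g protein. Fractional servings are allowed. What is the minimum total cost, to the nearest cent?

milk only: max(1927/447, 17/8) = 4.311 servings → $0.86.
banana only: max(1927/425, 17/1) = 17 servings → $3.40.
sweet potato only: max(1927/485, 17/3) = 5.667 servings → $4.25.
milk + banana with both tight: 1.794 servings and 2.647 servings → $0.89.
milk + sweet potato with both tight: 0.9705 servings and 3.079 servings → $2.50.
banana + sweet potato with both targets exact would need a negative amount; discard.
So the least-cost plan costs $0.86.

$0.86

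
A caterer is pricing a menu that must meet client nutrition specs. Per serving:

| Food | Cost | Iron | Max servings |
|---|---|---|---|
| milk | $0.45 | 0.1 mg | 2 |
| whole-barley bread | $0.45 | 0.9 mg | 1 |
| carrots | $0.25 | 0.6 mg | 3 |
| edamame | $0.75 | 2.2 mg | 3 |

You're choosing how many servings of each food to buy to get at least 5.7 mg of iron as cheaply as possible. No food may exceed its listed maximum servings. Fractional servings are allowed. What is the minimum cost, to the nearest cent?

Cost per mg of iron: edamame $0.3409, carrots $0.4167, whole-barley bread $0.5000, milk $4.5000.
Take 2.591 servings of edamame: +5.7 mg iron for $1.94 (total $1.94, still need 0.0 mg).
Filling from the cheapest source first is optimal under one linear minimum: $1.94.

$1.94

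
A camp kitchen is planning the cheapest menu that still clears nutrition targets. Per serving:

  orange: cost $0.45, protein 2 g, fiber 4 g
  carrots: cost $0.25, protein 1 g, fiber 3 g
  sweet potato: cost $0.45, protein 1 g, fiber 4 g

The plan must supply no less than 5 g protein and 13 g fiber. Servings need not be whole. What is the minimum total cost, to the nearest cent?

$1.20

This is a tiny linear program; its minimum lies at a vertex of the feasible set. List the vertices and price them.
orange only: max(5/2, 13/4) = 3.25 servings → $1.46.
carrots only: max(5/1, 13/3) = 5 servings → $1.25.
sweet potato only: max(5/1, 13/4) = 5 servings → $2.25.
orange + carrots with both tight: 1 serving and 3 servings → $1.20.
orange + sweet potato with both tight: 1.75 servings and 1.5 servings → $1.46.
carrots + sweet potato with both targets exact would need a negative amount; discard.
The minimum over all feasible corners is $1.20.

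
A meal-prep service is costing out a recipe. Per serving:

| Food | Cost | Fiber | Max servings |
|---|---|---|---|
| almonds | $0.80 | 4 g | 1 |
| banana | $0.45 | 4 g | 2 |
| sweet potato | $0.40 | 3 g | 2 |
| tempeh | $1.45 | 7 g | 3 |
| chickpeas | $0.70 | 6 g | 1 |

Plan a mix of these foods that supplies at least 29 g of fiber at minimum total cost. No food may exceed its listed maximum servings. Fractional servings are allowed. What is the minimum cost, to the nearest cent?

Cost per g of fiber: banana $0.1125, chickpeas $0.1167, sweet potato $0.1333, almonds $0.2000, tempeh $0.2071.
Take 2 servings of banana: +8.0 g fiber for $0.90 (total $0.90, still need 21.0 g).
Take 1 serving of chickpeas: +6.0 g fiber for $0.70 (total $1.60, still need 15.0 g).
Take 2 servings of sweet potato: +6.0 g fiber for $0.80 (total $2.40, still need 9.0 g).
Take 1 serving of almonds: +4.0 g fiber for $0.80 (total $3.20, still need 5.0 g).
Take 0.7143 servings of tempeh: +5.0 g fiber for $1.04 (total $4.24, still need 0.0 g).
Filling from the cheapest source first is optimal under one linear minimum: $4.24.

$4.24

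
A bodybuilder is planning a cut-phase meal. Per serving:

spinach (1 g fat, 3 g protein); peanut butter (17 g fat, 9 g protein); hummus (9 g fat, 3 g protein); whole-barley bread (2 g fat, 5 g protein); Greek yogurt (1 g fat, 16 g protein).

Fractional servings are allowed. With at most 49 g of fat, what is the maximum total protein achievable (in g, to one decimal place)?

784.0 g

Protein per g fat: Greek yogurt 16, spinach 3, whole-barley bread 2.5, peanut butter 0.5294, hummus 0.3333.
With no serving limits, spend the whole fat allowance on Greek yogurt: 49 g / 1 g × 16 g = 784.0 g.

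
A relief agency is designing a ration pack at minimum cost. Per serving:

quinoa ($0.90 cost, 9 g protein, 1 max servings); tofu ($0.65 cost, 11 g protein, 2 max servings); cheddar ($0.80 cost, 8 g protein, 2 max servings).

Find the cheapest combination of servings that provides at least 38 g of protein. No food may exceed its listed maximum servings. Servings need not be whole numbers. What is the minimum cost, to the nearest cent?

Cost per g of protein: tofu $0.0591, quinoa $0.1000, cheddar $0.1000.
Take 2 servings of tofu: +22.0 g protein for $1.30 (total $1.30, still need 16.0 g).
Take 1 serving of quinoa: +9.0 g protein for $0.90 (total $2.20, still need 7.0 g).
Take 0.875 servings of cheddar: +7.0 g protein for $0.70 (total $2.90, still need 0.0 g).
Greedy by cheapest-per-g is optimal for a single linear constraint, so the minimum cost is $2.90.

$2.90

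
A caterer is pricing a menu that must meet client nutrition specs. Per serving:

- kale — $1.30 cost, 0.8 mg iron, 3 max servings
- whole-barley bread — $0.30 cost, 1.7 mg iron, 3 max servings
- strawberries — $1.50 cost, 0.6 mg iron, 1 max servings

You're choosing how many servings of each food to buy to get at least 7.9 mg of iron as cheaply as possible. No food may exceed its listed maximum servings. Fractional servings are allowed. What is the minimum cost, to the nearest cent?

$5.80

Cost per mg of iron: whole-barley bread $0.1765, kale $1.6250, strawberries $2.5000.
Take 3 servings of whole-barley bread: +5.1 mg iron for $0.90 (total $0.90, still need 2.8 mg).
Take 3 servings of kale: +2.4 mg iron for $3.90 (total $4.80, still need 0.4 mg).
Take 0.6667 servings of strawberries: +0.4 mg iron for $1.00 (total $5.80, still need 0.0 mg).
Greedy by cheapest-per-mg is optimal for a single linear constraint, so the minimum cost is $5.80.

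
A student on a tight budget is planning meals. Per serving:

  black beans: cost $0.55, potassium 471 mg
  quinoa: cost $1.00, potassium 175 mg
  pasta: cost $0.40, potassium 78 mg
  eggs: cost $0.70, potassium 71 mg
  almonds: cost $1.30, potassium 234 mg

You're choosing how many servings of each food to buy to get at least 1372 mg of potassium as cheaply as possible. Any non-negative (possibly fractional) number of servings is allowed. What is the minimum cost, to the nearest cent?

Cost per mg of potassium: black beans $0.0012, pasta $0.0051, almonds $0.0056, quinoa $0.0057, eggs $0.0099.
With no serving limits, use only black beans: 1372 mg / 471 mg = 2.913 servings × $0.55 = $1.60.

$1.60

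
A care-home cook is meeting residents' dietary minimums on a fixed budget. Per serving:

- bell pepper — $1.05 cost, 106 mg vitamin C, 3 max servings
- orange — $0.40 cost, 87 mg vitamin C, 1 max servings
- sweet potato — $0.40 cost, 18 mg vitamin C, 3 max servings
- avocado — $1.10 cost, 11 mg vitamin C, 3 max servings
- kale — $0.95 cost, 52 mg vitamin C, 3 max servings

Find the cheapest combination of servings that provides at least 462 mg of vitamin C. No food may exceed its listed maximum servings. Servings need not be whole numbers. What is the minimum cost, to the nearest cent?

Cost per mg of vitamin C: orange $0.0046, bell pepper $0.0099, kale $0.0183, sweet potato $0.0222, avocado $0.1000.
Take 1 serving of orange: +87.0 mg vitamin C for $0.40 (total $0.40, still need 375.0 mg).
Take 3 servings of bell pepper: +318.0 mg vitamin C for $3.15 (total $3.55, still need 57.0 mg).
Take 1.096 servings of kale: +57.0 mg vitamin C for $1.04 (total $4.59, still need 0.0 mg).
Greedy by cheapest-per-mg is optimal for a single linear constraint, so the minimum cost is $4.59.

$4.59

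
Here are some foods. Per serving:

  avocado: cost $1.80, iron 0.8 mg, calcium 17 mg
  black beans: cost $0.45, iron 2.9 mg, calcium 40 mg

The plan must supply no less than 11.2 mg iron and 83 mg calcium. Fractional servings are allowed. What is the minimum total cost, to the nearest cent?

The cheapest plan sits at a corner of the feasible region — with two constraints it uses at most two foods.
avocado only: max(11.2/0.8, 83/17) = 14 servings → $25.20.
black beans only: max(11.2/2.9, 83/40) = 3.862 servings → $1.74.
avocado + black beans with both targets exact would need a negative amount; discard.
So the least-cost plan costs $1.74.

$1.74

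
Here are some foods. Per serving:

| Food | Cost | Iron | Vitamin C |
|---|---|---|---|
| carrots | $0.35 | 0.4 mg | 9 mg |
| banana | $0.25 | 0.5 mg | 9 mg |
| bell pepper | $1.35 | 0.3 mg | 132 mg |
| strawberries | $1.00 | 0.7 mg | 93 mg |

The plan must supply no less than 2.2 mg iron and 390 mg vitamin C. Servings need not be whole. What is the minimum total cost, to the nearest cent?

$4.12

An LP optimum is at a vertex; with two nutrient constraints at most two foods are used. Check each candidate.
carrots only: max(2.2/0.4, 390/9) = 43.33 servings → $15.17.
banana only: max(2.2/0.5, 390/9) = 43.33 servings → $10.83.
bell pepper only: max(2.2/0.3, 390/132) = 7.333 servings → $9.90.
strawberries only: max(2.2/0.7, 390/93) = 4.194 servings → $4.19.
carrots + banana with both targets exact would need a negative amount; discard.
carrots + bell pepper with both tight: 3.461 servings and 2.719 servings → $4.88.
carrots + strawberries with both targets exact would need a negative amount; discard.
banana + bell pepper with both tight: 2.739 servings and 2.768 servings → $4.42.
banana + strawberries: intersection lies outside the first quadrant.
bell pepper + strawberries with both tight: 1.06 servings and 2.688 servings → $4.12.
Cheapest feasible corner: $4.12.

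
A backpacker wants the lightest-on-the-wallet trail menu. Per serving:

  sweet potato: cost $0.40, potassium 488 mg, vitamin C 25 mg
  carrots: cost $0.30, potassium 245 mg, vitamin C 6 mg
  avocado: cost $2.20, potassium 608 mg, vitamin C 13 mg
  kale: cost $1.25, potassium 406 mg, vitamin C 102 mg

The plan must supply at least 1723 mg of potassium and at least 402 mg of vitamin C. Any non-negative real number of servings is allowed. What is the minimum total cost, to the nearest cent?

$4.96

A basic optimal solution has at most two foods positive. Try each food alone and each pair with both targets met exactly.
sweet potato only: max(1723/488, 402/25) = 16.08 servings → $6.43.
carrots only: max(1723/245, 402/6) = 67 servings → $20.10.
avocado only: max(1723/608, 402/13) = 30.92 servings → $68.03.
kale only: max(1723/406, 402/102) = 4.244 servings → $5.30.
sweet potato + carrots: the both-tight solution has a negative serving — not a feasible corner.
sweet potato + avocado: intersection lies outside the first quadrant.
sweet potato + kale with both tight: 0.3163 servings and 3.864 servings → $4.96.
carrots + avocado: intersection lies outside the first quadrant.
carrots + kale with both tight: 0.5557 servings and 3.908 servings → $5.05.
avocado + kale with both tight: 0.2209 servings and 3.913 servings → $5.38.
So the least-cost plan costs $4.96.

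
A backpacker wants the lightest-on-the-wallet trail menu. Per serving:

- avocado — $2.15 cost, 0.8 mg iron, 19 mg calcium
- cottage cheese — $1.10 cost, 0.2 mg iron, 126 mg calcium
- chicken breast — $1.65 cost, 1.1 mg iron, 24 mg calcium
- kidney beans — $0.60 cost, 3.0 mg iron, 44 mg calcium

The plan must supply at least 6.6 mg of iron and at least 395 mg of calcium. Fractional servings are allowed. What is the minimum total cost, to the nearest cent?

$3.89

avocado only: max(6.6/0.8, 395/19) = 20.79 servings → $44.70.
cottage cheese only: max(6.6/0.2, 395/126) = 33 servings → $36.30.
chicken breast only: max(6.6/1.1, 395/24) = 16.46 servings → $27.16.
kidney beans only: max(6.6/3.0, 395/44) = 8.977 servings → $5.39.
avocado + cottage cheese with both tight: 7.759 servings and 1.965 servings → $18.84.
avocado + chicken breast with both targets exact would need a negative amount; discard.
avocado + kidney beans: the both-tight solution has a negative serving — not a feasible corner.
cottage cheese + chicken breast with both tight: 2.064 servings and 5.625 servings → $11.55.
cottage cheese + kidney beans with both tight: 2.423 servings and 2.038 servings → $3.89.
chicken breast + kidney beans: intersection lies outside the first quadrant.
So the least-cost plan costs $3.89.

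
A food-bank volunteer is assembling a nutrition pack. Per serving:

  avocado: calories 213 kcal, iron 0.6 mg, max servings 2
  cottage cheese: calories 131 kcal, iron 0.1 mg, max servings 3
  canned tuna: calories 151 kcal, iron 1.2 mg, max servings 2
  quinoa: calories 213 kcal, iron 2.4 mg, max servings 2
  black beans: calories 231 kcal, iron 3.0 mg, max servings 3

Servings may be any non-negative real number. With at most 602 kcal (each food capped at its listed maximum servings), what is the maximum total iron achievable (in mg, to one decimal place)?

7.8 mg

Iron per kcal: black beans 0.01299, quinoa 0.01127, canned tuna 0.007947, avocado 0.002817, cottage cheese 0.0007634.
Take 2.606 servings of black beans: uses 602 kcal, +7.8 mg iron (running total 7.8 mg).
Greedy by best ratio exhausts the calories allowance optimally: 7.8 mg.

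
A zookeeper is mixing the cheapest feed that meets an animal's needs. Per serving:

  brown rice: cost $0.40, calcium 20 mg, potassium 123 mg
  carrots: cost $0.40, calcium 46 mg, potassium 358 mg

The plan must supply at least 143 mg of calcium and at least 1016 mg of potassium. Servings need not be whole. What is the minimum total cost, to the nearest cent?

$1.24

This is a tiny linear program; its minimum lies at a vertex of the feasible set. List the vertices and price them.
brown rice only: max(143/20, 1016/123) = 8.26 servings → $3.30.
carrots only: max(143/46, 1016/358) = 3.109 servings → $1.24.
brown rice + carrots with both tight: 2.968 servings and 1.818 servings → $1.91.
Cheapest feasible corner: $1.24.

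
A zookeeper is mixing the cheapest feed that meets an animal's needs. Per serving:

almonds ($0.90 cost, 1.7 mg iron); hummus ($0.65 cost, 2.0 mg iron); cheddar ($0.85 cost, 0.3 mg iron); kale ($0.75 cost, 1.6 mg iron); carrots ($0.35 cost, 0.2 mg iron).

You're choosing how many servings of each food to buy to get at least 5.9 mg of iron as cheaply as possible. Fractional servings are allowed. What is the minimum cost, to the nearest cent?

Cost per mg of iron: hummus $0.3250, kale $0.4688, almonds $0.5294, carrots $1.7500, cheddar $2.8333.
With no serving limits, use only hummus: 5.9 mg / 2.0 mg = 2.95 servings × $0.65 = $1.92.

$1.92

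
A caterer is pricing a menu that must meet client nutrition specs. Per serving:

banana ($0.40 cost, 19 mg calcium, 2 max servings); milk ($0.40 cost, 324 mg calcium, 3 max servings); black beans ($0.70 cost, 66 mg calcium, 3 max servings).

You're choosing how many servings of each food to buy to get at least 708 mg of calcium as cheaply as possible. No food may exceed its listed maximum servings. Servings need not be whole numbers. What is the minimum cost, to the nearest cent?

Cost per mg of calcium: milk $0.0012, black beans $0.0106, banana $0.0211.
Take 2.185 servings of milk: +708.0 mg calcium for $0.87 (total $0.87, still need 0.0 mg).
Greedy by cheapest-per-mg is optimal for a single linear constraint, so the minimum cost is $0.87.

$0.87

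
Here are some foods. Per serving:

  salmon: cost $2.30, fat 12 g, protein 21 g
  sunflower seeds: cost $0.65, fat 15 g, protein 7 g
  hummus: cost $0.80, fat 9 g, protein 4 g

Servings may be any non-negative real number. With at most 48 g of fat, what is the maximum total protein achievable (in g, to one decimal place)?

84.0 g

Protein per g fat: salmon 1.75, sunflower seeds 0.4667, hummus 0.4444.
With no serving limits, spend the whole fat allowance on salmon: 48 g / 12 g × 21 g = 84.0 g.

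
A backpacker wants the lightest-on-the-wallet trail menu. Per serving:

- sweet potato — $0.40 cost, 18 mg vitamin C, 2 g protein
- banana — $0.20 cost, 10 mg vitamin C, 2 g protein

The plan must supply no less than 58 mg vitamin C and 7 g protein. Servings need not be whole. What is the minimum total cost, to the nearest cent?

$1.16

sweet potato only: max(58/18, 7/2) = 3.5 servings → $1.40.
banana only: max(58/10, 7/2) = 5.8 servings → $1.16.
sweet potato + banana with both tight: 2.875 servings and 0.625 servings → $1.27.
So the least-cost plan costs $1.16.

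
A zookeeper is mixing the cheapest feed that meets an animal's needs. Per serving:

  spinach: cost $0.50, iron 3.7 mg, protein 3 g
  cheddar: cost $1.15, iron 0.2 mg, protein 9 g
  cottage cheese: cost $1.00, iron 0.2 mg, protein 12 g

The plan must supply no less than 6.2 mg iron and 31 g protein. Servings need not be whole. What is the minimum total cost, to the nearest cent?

$2.97

Check every corner: each single food scaled to meet both minima, and each pair solved so both constraints bind.
spinach only: max(6.2/3.7, 31/3) = 10.33 servings → $5.17.
cheddar only: max(6.2/0.2, 31/9) = 31 servings → $35.65.
cottage cheese only: max(6.2/0.2, 31/12) = 31 servings → $31.00.
spinach + cheddar with both tight: 1.517 servings and 2.939 servings → $4.14.
spinach + cottage cheese with both tight: 1.557 servings and 2.194 servings → $2.97.
cheddar + cottage cheese with both targets exact would need a negative amount; discard.
The minimum over all feasible corners is $2.97.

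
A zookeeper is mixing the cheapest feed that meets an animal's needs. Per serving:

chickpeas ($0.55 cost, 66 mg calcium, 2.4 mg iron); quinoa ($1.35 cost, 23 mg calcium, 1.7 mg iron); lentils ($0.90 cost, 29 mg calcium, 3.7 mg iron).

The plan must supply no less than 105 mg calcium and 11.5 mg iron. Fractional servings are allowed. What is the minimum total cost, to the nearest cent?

$2.64

chickpeas only: max(105/66, 11.5/2.4) = 4.792 servings → $2.64.
quinoa only: max(105/23, 11.5/1.7) = 6.765 servings → $9.13.
lentils only: max(105/29, 11.5/3.7) = 3.621 servings → $3.26.
chickpeas + quinoa: intersection lies outside the first quadrant.
chickpeas + lentils with both tight: 0.315 servings and 2.904 servings → $2.79.
quinoa + lentils with both tight: 1.536 servings and 2.402 servings → $4.24.
So the least-cost plan costs $2.64.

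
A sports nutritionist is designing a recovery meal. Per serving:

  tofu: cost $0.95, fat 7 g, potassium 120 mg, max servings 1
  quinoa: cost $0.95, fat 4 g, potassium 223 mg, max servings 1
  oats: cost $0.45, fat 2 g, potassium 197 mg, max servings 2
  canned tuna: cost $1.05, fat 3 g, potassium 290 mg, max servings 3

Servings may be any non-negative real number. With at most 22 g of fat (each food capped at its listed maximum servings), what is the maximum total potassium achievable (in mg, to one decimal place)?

Potassium per g fat: oats 98.5, canned tuna 96.67, quinoa 55.75, tofu 17.14.
Take 2 servings of oats: uses 4 g fat, +394.0 mg potassium (running total 394.0 mg).
Take 3 servings of canned tuna: uses 9 g fat, +870.0 mg potassium (running total 1264.0 mg).
Take 1 serving of quinoa: uses 4 g fat, +223.0 mg potassium (running total 1487.0 mg).
Take 0.7143 servings of tofu: uses 5 g fat, +85.7 mg potassium (running total 1572.7 mg).
Filling greedily by potassium-per-g fat is optimal for one linear limit, giving 1572.7 mg.

1572.7 mg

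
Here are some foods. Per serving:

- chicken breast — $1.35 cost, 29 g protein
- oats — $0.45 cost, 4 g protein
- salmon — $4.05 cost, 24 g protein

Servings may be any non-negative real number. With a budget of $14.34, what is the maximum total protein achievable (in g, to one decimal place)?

Protein per dollar: chicken breast 21.48, oats 8.889, salmon 5.926.
With no serving limits, spend the whole cost allowance on chicken breast: $14.34 / $1.35 × 29 g = 308.0 g.

308.0 g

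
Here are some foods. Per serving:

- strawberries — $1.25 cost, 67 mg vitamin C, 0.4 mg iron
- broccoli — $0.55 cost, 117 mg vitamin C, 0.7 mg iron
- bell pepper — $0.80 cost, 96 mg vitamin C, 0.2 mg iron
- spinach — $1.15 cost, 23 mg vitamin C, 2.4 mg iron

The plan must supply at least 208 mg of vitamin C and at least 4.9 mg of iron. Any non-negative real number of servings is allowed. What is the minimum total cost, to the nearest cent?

$2.66

This is a tiny linear program; its minimum lies at a vertex of the feasible set. List the vertices and price them.
strawberries only: max(208/67, 4.9/0.4) = 12.25 servings → $15.31.
broccoli only: max(208/117, 4.9/0.7) = 7 servings → $3.85.
bell pepper only: max(208/96, 4.9/0.2) = 24.5 servings → $19.60.
spinach only: max(208/23, 4.9/2.4) = 9.043 servings → $10.40.
strawberries + broccoli with both targets exact would need a negative amount; discard.
strawberries + bell pepper: intersection lies outside the first quadrant.
strawberries + spinach with both tight: 2.549 servings and 1.617 servings → $5.05.
broccoli + bell pepper: intersection lies outside the first quadrant.
broccoli + spinach with both tight: 1.46 servings and 1.616 servings → $2.66.
bell pepper + spinach with both tight: 1.712 servings and 1.899 servings → $3.55.
Cheapest feasible corner: $2.66.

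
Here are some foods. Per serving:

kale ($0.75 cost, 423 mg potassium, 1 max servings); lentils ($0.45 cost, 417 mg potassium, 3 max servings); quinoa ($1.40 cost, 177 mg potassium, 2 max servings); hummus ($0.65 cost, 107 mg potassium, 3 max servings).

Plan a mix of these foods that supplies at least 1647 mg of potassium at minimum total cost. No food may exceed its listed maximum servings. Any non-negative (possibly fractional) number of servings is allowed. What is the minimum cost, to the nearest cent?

$2.05

Cost per mg of potassium: lentils $0.0011, kale $0.0018, hummus $0.0061, quinoa $0.0079.
Take 3 servings of lentils: +1251.0 mg potassium for $1.35 (total $1.35, still need 396.0 mg).
Take 0.9362 servings of kale: +396.0 mg potassium for $0.70 (total $2.05, still need 0.0 mg).
Filling from the cheapest source first is optimal under one linear minimum: $2.05.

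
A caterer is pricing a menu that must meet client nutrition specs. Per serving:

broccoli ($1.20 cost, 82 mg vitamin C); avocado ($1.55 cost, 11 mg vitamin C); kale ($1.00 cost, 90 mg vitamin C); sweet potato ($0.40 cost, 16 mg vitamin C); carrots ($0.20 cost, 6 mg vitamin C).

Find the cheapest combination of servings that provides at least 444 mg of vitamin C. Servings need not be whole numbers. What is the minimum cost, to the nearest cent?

$4.93

Cost per mg of vitamin C: kale $0.0111, broccoli $0.0146, sweet potato $0.0250, carrots $0.0333, avocado $0.1409.
With no serving limits, use only kale: 444 mg / 90 mg = 4.933 servings × $1.00 = $4.93.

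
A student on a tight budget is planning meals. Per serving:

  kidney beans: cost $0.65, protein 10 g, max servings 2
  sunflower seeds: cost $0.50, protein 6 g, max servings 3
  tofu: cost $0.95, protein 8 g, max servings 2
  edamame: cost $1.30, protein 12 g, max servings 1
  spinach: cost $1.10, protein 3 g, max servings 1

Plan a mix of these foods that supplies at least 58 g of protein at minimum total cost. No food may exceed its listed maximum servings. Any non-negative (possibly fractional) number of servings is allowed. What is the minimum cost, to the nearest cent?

Cost per g of protein: kidney beans $0.0650, sunflower seeds $0.0833, edamame $0.1083, tofu $0.1187, spinach $0.3667.
Take 2 servings of kidney beans: +20.0 g protein for $1.30 (total $1.30, still need 38.0 g).
Take 3 servings of sunflower seeds: +18.0 g protein for $1.50 (total $2.80, still need 20.0 g).
Take 1 serving of edamame: +12.0 g protein for $1.30 (total $4.10, still need 8.0 g).
Take 1 serving of tofu: +8.0 g protein for $0.95 (total $5.05, still need 0.0 g).
Filling from the cheapest source first is optimal under one linear minimum: $5.05.

$5.05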